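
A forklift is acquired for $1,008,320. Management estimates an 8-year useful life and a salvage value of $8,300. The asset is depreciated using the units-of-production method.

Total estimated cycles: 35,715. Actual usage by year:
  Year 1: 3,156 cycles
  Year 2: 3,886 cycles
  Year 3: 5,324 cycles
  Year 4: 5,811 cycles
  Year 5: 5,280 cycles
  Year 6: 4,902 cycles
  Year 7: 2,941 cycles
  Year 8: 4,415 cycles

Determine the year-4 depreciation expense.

Depreciable base = $1,008,320 − $8,300 = $1,000,020.
Rate = $1,000,020 / 35,715 cycles = $28 per cycle.
Year 1: 3,156 × $28 = $88,368. Book value $919,952.
Year 2: 3,886 × $28 = $108,808. Book value $811,144.
Year 3: 5,324 × $28 = $149,072. Book value $662,072.
Year 4: 5,811 × $28 = $162,708. Book value $499,364.

$162,708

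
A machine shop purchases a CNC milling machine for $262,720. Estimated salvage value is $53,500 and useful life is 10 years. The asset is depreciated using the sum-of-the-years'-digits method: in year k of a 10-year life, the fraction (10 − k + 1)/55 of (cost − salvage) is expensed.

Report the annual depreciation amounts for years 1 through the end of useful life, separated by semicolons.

$38,040; $34,236; $30,432; $26,628; $22,824; $19,020; $15,216; $11,412; $7,608; $3,804

Depreciable base = $262,720 − $53,500 = $209,220.
Sum of the years' digits = 10+9+8+7+6+5+4+3+2+1 = 55.
Year 1: $209,220 × 10/55 = $38,040. Book value $224,680.
Year 2: $209,220 × 9/55 = $34,236. Book value $190,444.
Year 3: $209,220 × 8/55 = $30,432. Book value $160,012.
Year 4: $209,220 × 7/55 = $26,628. Book value $133,384.
Year 5: $209,220 × 6/55 = $22,824. Book value $110,560.
Year 6: $209,220 × 5/55 = $19,020. Book value $91,540.
Year 7: $209,220 × 4/55 = $15,216. Book value $76,324.
Year 8: $209,220 × 3/55 = $11,412. Book value $64,912.
Year 9: $209,220 × 2/55 = $7,608. Book value $57,304.
Year 10: $209,220 × 1/55 = $3,804. Book value $53,500.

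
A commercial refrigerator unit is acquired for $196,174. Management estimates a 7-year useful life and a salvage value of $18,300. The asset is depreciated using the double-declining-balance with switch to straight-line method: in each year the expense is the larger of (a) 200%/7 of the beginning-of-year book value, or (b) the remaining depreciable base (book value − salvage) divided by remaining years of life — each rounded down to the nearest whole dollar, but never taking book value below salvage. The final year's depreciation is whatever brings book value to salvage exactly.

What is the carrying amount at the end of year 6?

Depreciable base = $196,174 − $18,300 = $177,874.
Year 1: DB = ⌊$196,174 × 200%/7⌋ = $56,049; SL = ⌊$177,874/7⌋ = $25,410 → take DB $56,049. Book value $140,125.
Year 2: DB = ⌊$140,125 × 200%/7⌋ = $40,035; SL = ⌊$121,825/6⌋ = $20,304 → take DB $40,035. Book value $100,090.
Year 3: DB = ⌊$100,090 × 200%/7⌋ = $28,597; SL = ⌊$81,790/5⌋ = $16,358 → take DB $28,597. Book value $71,493.
Year 4: DB = ⌊$71,493 × 200%/7⌋ = $20,426; SL = ⌊$53,193/4⌋ = $13,298 → take DB $20,426. Book value $51,067.
Year 5: DB = ⌊$51,067 × 200%/7⌋ = $14,590; SL = ⌊$32,767/3⌋ = $10,922 → take DB $14,590. Book value $36,477.
Year 6: DB = ⌊$36,477 × 200%/7⌋ = $10,422; SL = ⌊$18,177/2⌋ = $9,088 → take DB $10,422. Book value $26,055.

$26,055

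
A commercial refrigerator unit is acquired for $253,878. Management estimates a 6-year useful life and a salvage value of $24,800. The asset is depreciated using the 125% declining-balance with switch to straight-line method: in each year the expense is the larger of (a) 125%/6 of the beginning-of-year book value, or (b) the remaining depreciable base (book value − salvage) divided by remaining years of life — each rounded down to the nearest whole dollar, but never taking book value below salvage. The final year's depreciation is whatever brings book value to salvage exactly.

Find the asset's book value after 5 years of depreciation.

Depreciable base = $253,878 − $24,800 = $229,078.
Year 1: DB = ⌊$253,878 × 125%/6⌋ = $52,891; SL = ⌊$229,078/6⌋ = $38,179 → take DB $52,891. Book value $200,987.
Year 2: DB = ⌊$200,987 × 125%/6⌋ = $41,872; SL = ⌊$176,187/5⌋ = $35,237 → take DB $41,872. Book value $159,115.
Year 3: DB = ⌊$159,115 × 125%/6⌋ = $33,148; SL = ⌊$134,315/4⌋ = $33,578 → take SL $33,578. Book value $125,537.
Year 4: DB = ⌊$125,537 × 125%/6⌋ = $26,153; SL = ⌊$100,737/3⌋ = $33,579 → take SL $33,579. Book value $91,958.
Year 5: DB = ⌊$91,958 × 125%/6⌋ = $19,157; SL = ⌊$67,158/2⌋ = $33,579 → take SL $33,579. Book value $58,379.

$58,379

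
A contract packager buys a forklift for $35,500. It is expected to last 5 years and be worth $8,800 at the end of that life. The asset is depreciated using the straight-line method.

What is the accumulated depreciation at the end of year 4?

$21,360

Depreciable base = $35,500 − $8,800 = $26,700.
Annual expense = $26,700 / 5 = $5,340.
End of year 1: book value $30,160.
End of year 2: book value $24,820.
End of year 3: book value $19,480.
End of year 4: book value $14,140.
Accumulated through year 4 = $35,500 − $14,140 = $21,360.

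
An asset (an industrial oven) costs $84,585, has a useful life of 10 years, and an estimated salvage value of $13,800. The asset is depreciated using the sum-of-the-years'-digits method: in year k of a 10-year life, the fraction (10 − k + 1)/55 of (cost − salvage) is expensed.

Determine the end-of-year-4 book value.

$40,827

Depreciable base = $84,585 − $13,800 = $70,785.
Sum of the years' digits = 10+9+8+7+6+5+4+3+2+1 = 55.
Year 1: $70,785 × 10/55 = $12,870. Book value $71,715.
Year 2: $70,785 × 9/55 = $11,583. Book value $60,132.
Year 3: $70,785 × 8/55 = $10,296. Book value $49,836.
Year 4: $70,785 × 7/55 = $9,009. Book value $40,827.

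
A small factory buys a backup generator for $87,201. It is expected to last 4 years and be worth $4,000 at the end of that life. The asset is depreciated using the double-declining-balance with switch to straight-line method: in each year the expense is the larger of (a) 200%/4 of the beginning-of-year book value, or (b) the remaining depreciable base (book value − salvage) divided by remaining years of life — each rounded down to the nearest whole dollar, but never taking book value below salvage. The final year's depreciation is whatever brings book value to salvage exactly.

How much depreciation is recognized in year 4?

Depreciable base = $87,201 − $4,000 = $83,201.
Year 1: DB = ⌊$87,201 × 200%/4⌋ = $43,600; SL = ⌊$83,201/4⌋ = $20,800 → take DB $43,600. Book value $43,601.
Year 2: DB = ⌊$43,601 × 200%/4⌋ = $21,800; SL = ⌊$39,601/3⌋ = $13,200 → take DB $21,800. Book value $21,801.
Year 3: DB = ⌊$21,801 × 200%/4⌋ = $10,900; SL = ⌊$17,801/2⌋ = $8,900 → take DB $10,900. Book value $10,901.
Year 4 (final): $10,901 − $4,000 = $6,901. Book value $4,000.

$6,901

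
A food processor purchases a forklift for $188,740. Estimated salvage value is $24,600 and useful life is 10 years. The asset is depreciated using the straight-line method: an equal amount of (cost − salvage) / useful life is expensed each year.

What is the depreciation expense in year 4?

$16,414

Depreciable base = $188,740 − $24,600 = $164,140.
Annual expense = $164,140 / 10 = $16,414.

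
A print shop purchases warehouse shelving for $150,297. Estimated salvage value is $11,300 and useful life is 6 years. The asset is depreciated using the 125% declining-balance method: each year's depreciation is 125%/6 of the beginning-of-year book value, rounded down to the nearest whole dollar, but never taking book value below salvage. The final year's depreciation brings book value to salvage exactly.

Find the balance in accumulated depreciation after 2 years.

Depreciable base = $150,297 − $11,300 = $138,997.
Year 1: ⌊$150,297 × 125%/6⌋ = $31,311. Book value $118,986.
Year 2: ⌊$118,986 × 125%/6⌋ = $24,788. Book value $94,198.
Accumulated through year 2 = $150,297 − $94,198 = $56,099.

$56,099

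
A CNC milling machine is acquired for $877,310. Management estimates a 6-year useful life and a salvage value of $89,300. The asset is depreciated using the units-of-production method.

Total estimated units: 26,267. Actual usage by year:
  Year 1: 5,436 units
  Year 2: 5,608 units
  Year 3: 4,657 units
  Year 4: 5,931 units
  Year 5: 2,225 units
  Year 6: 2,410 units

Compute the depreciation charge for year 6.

$72,300

Depreciable base = $877,310 − $89,300 = $788,010.
Rate = $788,010 / 26,267 units = $30 per unit.
Year 1: 5,436 × $30 = $163,080. Book value $714,230.
Year 2: 5,608 × $30 = $168,240. Book value $545,990.
Year 3: 4,657 × $30 = $139,710. Book value $406,280.
Year 4: 5,931 × $30 = $177,930. Book value $228,350.
Year 5: 2,225 × $30 = $66,750. Book value $161,600.
Year 6: 2,410 × $30 = $72,300. Book value $89,300.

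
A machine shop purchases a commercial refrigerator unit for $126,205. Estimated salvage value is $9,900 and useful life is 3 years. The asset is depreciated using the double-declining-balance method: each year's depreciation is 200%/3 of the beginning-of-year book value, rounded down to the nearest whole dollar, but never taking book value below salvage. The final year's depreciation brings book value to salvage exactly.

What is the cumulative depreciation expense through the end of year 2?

Depreciable base = $126,205 − $9,900 = $116,305.
Year 1: ⌊$126,205 × 200%/3⌋ = $84,136. Book value $42,069.
Year 2: ⌊$42,069 × 200%/3⌋ = $28,046. Book value $14,023.
Accumulated through year 2 = $126,205 − $14,023 = $112,182.

$112,182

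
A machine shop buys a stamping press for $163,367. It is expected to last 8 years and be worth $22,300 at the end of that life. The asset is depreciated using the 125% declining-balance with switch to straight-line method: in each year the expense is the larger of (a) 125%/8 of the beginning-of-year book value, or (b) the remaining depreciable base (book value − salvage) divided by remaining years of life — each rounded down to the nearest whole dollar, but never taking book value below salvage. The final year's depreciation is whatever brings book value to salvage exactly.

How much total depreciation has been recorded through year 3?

Depreciable base = $163,367 − $22,300 = $141,067.
Year 1: DB = ⌊$163,367 × 125%/8⌋ = $25,526; SL = ⌊$141,067/8⌋ = $17,633 → take DB $25,526. Book value $137,841.
Year 2: DB = ⌊$137,841 × 125%/8⌋ = $21,537; SL = ⌊$115,541/7⌋ = $16,505 → take DB $21,537. Book value $116,304.
Year 3: DB = ⌊$116,304 × 125%/8⌋ = $18,172; SL = ⌊$94,004/6⌋ = $15,667 → take DB $18,172. Book value $98,132.
Accumulated through year 3 = $163,367 − $98,132 = $65,235.

$65,235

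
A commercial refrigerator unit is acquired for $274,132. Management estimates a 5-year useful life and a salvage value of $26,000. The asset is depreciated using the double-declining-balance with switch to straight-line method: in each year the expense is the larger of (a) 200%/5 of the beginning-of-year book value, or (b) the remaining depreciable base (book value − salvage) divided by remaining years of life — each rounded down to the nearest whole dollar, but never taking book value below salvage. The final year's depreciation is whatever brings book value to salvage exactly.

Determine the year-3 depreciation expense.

$39,475

Depreciable base = $274,132 − $26,000 = $248,132.
Year 1: DB = ⌊$274,132 × 200%/5⌋ = $109,652; SL = ⌊$248,132/5⌋ = $49,626 → take DB $109,652. Book value $164,480.
Year 2: DB = ⌊$164,480 × 200%/5⌋ = $65,792; SL = ⌊$138,480/4⌋ = $34,620 → take DB $65,792. Book value $98,688.
Year 3: DB = ⌊$98,688 × 200%/5⌋ = $39,475; SL = ⌊$72,688/3⌋ = $24,229 → take DB $39,475. Book value $59,213.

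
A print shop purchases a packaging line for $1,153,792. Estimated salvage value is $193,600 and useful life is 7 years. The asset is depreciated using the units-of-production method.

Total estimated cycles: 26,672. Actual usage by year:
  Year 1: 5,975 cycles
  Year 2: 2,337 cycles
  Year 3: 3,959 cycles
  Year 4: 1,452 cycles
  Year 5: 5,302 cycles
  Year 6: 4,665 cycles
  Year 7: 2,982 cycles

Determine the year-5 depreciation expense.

Depreciable base = $1,153,792 − $193,600 = $960,192.
Rate = $960,192 / 26,672 cycles = $36 per cycle.
Year 1: 5,975 × $36 = $215,100. Book value $938,692.
Year 2: 2,337 × $36 = $84,132. Book value $854,560.
Year 3: 3,959 × $36 = $142,524. Book value $712,036.
Year 4: 1,452 × $36 = $52,272. Book value $659,764.
Year 5: 5,302 × $36 = $190,872. Book value $468,892.

$190,872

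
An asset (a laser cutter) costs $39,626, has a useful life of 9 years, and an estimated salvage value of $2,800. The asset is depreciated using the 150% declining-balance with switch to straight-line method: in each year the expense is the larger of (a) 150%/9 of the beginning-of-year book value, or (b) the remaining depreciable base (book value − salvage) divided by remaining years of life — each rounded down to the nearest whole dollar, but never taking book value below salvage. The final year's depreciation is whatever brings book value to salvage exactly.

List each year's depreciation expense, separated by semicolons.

$6,604; $5,503; $4,586; $3,822; $3,262; $3,262; $3,262; $3,262; $3,263

Depreciable base = $39,626 − $2,800 = $36,826.
Year 1: DB = ⌊$39,626 × 150%/9⌋ = $6,604; SL = ⌊$36,826/9⌋ = $4,091 → take DB $6,604. Book value $33,022.
Year 2: DB = ⌊$33,022 × 150%/9⌋ = $5,503; SL = ⌊$30,222/8⌋ = $3,777 → take DB $5,503. Book value $27,519.
Year 3: DB = ⌊$27,519 × 150%/9⌋ = $4,586; SL = ⌊$24,719/7⌋ = $3,531 → take DB $4,586. Book value $22,933.
Year 4: DB = ⌊$22,933 × 150%/9⌋ = $3,822; SL = ⌊$20,133/6⌋ = $3,355 → take DB $3,822. Book value $19,111.
Year 5: DB = ⌊$19,111 × 150%/9⌋ = $3,185; SL = ⌊$16,311/5⌋ = $3,262 → take SL $3,262. Book value $15,849.
Year 6: DB = ⌊$15,849 × 150%/9⌋ = $2,641; SL = ⌊$13,049/4⌋ = $3,262 → take SL $3,262. Book value $12,587.
Year 7: DB = ⌊$12,587 × 150%/9⌋ = $2,097; SL = ⌊$9,787/3⌋ = $3,262 → take SL $3,262. Book value $9,325.
Year 8: DB = ⌊$9,325 × 150%/9⌋ = $1,554; SL = ⌊$6,525/2⌋ = $3,262 → take SL $3,262. Book value $6,063.
Year 9 (final): $6,063 − $2,800 = $3,263. Book value $2,800.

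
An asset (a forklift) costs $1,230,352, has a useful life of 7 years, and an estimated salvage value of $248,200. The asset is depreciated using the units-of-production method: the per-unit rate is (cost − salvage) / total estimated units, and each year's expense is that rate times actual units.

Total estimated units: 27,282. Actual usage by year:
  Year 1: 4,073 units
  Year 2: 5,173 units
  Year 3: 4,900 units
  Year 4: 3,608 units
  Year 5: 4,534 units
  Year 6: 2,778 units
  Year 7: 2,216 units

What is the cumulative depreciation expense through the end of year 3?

$509,256

Depreciable base = $1,230,352 − $248,200 = $982,152.
Rate = $982,152 / 27,282 units = $36 per unit.
Year 1: 4,073 × $36 = $146,628. Book value $1,083,724.
Year 2: 5,173 × $36 = $186,228. Book value $897,496.
Year 3: 4,900 × $36 = $176,400. Book value $721,096.
Accumulated through year 3 = $1,230,352 − $721,096 = $509,256.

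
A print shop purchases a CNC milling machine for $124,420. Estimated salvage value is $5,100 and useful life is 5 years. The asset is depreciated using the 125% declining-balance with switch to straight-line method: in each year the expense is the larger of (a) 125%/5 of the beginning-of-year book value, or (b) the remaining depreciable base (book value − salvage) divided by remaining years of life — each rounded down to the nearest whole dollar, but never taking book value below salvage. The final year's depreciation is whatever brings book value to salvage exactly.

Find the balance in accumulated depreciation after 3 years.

$76,062

Depreciable base = $124,420 − $5,100 = $119,320.
Year 1: DB = ⌊$124,420 × 125%/5⌋ = $31,105; SL = ⌊$119,320/5⌋ = $23,864 → take DB $31,105. Book value $93,315.
Year 2: DB = ⌊$93,315 × 125%/5⌋ = $23,328; SL = ⌊$88,215/4⌋ = $22,053 → take DB $23,328. Book value $69,987.
Year 3: DB = ⌊$69,987 × 125%/5⌋ = $17,496; SL = ⌊$64,887/3⌋ = $21,629 → take SL $21,629. Book value $48,358.
Accumulated through year 3 = $124,420 − $48,358 = $76,062.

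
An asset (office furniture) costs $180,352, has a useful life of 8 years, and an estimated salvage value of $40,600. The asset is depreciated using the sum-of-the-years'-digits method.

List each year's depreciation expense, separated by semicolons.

$31,056; $27,174; $23,292; $19,410; $15,528; $11,646; $7,764; $3,882

Depreciable base = $180,352 − $40,600 = $139,752.
Sum of the years' digits = 8+7+6+5+4+3+2+1 = 36.
Year 1: $139,752 × 8/36 = $31,056. Book value $149,296.
Year 2: $139,752 × 7/36 = $27,174. Book value $122,122.
Year 3: $139,752 × 6/36 = $23,292. Book value $98,830.
Year 4: $139,752 × 5/36 = $19,410. Book value $79,420.
Year 5: $139,752 × 4/36 = $15,528. Book value $63,892.
Year 6: $139,752 × 3/36 = $11,646. Book value $52,246.
Year 7: $139,752 × 2/36 = $7,764. Book value $44,482.
Year 8: $139,752 × 1/36 = $3,882. Book value $40,600.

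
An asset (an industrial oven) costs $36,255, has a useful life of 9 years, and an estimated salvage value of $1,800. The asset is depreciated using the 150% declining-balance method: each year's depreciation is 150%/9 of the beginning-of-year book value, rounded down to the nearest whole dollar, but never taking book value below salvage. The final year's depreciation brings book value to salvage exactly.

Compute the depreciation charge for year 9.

$6,634

Depreciable base = $36,255 − $1,800 = $34,455.
Year 1: ⌊$36,255 × 150%/9⌋ = $6,042. Book value $30,213.
Year 2: ⌊$30,213 × 150%/9⌋ = $5,035. Book value $25,178.
Year 3: ⌊$25,178 × 150%/9⌋ = $4,196. Book value $20,982.
Year 4: ⌊$20,982 × 150%/9⌋ = $3,497. Book value $17,485.
Year 5: ⌊$17,485 × 150%/9⌋ = $2,914. Book value $14,571.
Year 6: ⌊$14,571 × 150%/9⌋ = $2,428. Book value $12,143.
Year 7: ⌊$12,143 × 150%/9⌋ = $2,023. Book value $10,120.
Year 8: ⌊$10,120 × 150%/9⌋ = $1,686. Book value $8,434.
Year 9 (final): $8,434 − $1,800 = $6,634. Book value $1,800.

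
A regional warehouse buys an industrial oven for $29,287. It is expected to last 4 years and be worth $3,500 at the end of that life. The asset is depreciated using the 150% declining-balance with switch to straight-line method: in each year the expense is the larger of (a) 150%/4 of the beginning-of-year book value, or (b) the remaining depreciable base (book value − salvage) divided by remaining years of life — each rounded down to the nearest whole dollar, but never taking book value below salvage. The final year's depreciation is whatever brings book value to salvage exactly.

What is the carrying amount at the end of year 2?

Depreciable base = $29,287 − $3,500 = $25,787.
Year 1: DB = ⌊$29,287 × 150%/4⌋ = $10,982; SL = ⌊$25,787/4⌋ = $6,446 → take DB $10,982. Book value $18,305.
Year 2: DB = ⌊$18,305 × 150%/4⌋ = $6,864; SL = ⌊$14,805/3⌋ = $4,935 → take DB $6,864. Book value $11,441.

$11,441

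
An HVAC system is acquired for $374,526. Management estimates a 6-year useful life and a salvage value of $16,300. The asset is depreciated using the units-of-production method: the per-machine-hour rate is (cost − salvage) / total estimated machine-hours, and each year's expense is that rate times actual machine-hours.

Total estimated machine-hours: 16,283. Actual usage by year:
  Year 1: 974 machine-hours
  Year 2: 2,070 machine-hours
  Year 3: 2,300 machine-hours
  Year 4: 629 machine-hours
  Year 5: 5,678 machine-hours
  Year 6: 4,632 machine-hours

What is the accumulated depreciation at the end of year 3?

Depreciable base = $374,526 − $16,300 = $358,226.
Rate = $358,226 / 16,283 machine-hours = $22 per machine-hour.
Year 1: 974 × $22 = $21,428. Book value $353,098.
Year 2: 2,070 × $22 = $45,540. Book value $307,558.
Year 3: 2,300 × $22 = $50,600. Book value $256,958.
Accumulated through year 3 = $374,526 − $256,958 = $117,568.

$117,568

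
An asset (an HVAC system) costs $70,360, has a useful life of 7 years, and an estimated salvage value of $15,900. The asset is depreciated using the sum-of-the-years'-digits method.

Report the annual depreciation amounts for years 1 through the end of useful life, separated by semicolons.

Depreciable base = $70,360 − $15,900 = $54,460.
Sum of the years' digits = 7+6+5+4+3+2+1 = 28.
Year 1: $54,460 × 7/28 = $13,615. Book value $56,745.
Year 2: $54,460 × 6/28 = $11,670. Book value $45,075.
Year 3: $54,460 × 5/28 = $9,725. Book value $35,350.
Year 4: $54,460 × 4/28 = $7,780. Book value $27,570.
Year 5: $54,460 × 3/28 = $5,835. Book value $21,735.
Year 6: $54,460 × 2/28 = $3,890. Book value $17,845.
Year 7: $54,460 × 1/28 = $1,945. Book value $15,900.

$13,615; $11,670; $9,725; $7,780; $5,835; $3,890; $1,945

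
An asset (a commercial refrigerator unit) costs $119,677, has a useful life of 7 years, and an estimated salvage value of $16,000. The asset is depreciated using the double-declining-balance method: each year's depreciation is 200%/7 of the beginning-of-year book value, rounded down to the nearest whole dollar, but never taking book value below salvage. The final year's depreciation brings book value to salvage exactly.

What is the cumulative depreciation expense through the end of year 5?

Depreciable base = $119,677 − $16,000 = $103,677.
Year 1: ⌊$119,677 × 200%/7⌋ = $34,193. Book value $85,484.
Year 2: ⌊$85,484 × 200%/7⌋ = $24,424. Book value $61,060.
Year 3: ⌊$61,060 × 200%/7⌋ = $17,445. Book value $43,615.
Year 4: ⌊$43,615 × 200%/7⌋ = $12,461. Book value $31,154.
Year 5: ⌊$31,154 × 200%/7⌋ = $8,901. Book value $22,253.
Accumulated through year 5 = $119,677 − $22,253 = $97,424.

$97,424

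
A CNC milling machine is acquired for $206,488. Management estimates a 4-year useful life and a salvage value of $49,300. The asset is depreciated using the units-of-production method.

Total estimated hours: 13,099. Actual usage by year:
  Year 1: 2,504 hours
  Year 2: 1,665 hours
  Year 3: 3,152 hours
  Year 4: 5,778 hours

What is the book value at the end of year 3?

Depreciable base = $206,488 − $49,300 = $157,188.
Rate = $157,188 / 13,099 hours = $12 per hour.
Year 1: 2,504 × $12 = $30,048. Book value $176,440.
Year 2: 1,665 × $12 = $19,980. Book value $156,460.
Year 3: 3,152 × $12 = $37,824. Book value $118,636.

$118,636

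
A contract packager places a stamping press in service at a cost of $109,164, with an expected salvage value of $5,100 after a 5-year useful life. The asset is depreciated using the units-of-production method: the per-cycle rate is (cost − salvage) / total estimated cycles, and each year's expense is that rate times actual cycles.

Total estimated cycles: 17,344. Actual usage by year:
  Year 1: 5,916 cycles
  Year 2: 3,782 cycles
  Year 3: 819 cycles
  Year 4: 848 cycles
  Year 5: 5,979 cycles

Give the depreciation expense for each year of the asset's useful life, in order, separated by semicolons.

Depreciable base = $109,164 − $5,100 = $104,064.
Rate = $104,064 / 17,344 cycles = $6 per cycle.
Year 1: 5,916 × $6 = $35,496. Book value $73,668.
Year 2: 3,782 × $6 = $22,692. Book value $50,976.
Year 3: 819 × $6 = $4,914. Book value $46,062.
Year 4: 848 × $6 = $5,088. Book value $40,974.
Year 5: 5,979 × $6 = $35,874. Book value $5,100.

$35,496; $22,692; $4,914; $5,088; $35,874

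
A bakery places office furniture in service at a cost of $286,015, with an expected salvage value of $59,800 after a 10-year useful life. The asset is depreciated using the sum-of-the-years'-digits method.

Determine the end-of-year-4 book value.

Depreciable base = $286,015 − $59,800 = $226,215.
Sum of the years' digits = 10+9+8+7+6+5+4+3+2+1 = 55.
Year 1: $226,215 × 10/55 = $41,130. Book value $244,885.
Year 2: $226,215 × 9/55 = $37,017. Book value $207,868.
Year 3: $226,215 × 8/55 = $32,904. Book value $174,964.
Year 4: $226,215 × 7/55 = $28,791. Book value $146,173.

$146,173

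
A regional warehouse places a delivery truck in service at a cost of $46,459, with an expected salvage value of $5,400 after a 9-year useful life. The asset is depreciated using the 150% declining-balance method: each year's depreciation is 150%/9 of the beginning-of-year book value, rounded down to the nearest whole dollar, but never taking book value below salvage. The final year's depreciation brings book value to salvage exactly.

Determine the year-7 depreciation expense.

Depreciable base = $46,459 − $5,400 = $41,059.
Year 1: ⌊$46,459 × 150%/9⌋ = $7,743. Book value $38,716.
Year 2: ⌊$38,716 × 150%/9⌋ = $6,452. Book value $32,264.
Year 3: ⌊$32,264 × 150%/9⌋ = $5,377. Book value $26,887.
Year 4: ⌊$26,887 × 150%/9⌋ = $4,481. Book value $22,406.
Year 5: ⌊$22,406 × 150%/9⌋ = $3,734. Book value $18,672.
Year 6: ⌊$18,672 × 150%/9⌋ = $3,112. Book value $15,560.
Year 7: ⌊$15,560 × 150%/9⌋ = $2,593. Book value $12,967.

$2,593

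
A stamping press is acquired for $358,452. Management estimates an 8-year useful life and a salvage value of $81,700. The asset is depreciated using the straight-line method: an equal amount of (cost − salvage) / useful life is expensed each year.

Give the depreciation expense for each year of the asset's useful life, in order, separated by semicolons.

$34,594; $34,594; $34,594; $34,594; $34,594; $34,594; $34,594; $34,594

Depreciable base = $358,452 − $81,700 = $276,752.
Annual expense = $276,752 / 8 = $34,594.
End of year 1: book value $323,858.
End of year 2: book value $289,264.
End of year 3: book value $254,670.
End of year 4: book value $220,076.
End of year 5: book value $185,482.
End of year 6: book value $150,888.
End of year 7: book value $116,294.
End of year 8: book value $81,700.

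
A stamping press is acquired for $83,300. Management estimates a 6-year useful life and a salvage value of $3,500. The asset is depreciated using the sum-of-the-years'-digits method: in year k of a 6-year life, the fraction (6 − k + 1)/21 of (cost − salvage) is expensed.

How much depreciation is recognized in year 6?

Depreciable base = $83,300 − $3,500 = $79,800.
Sum of the years' digits = 6+5+4+3+2+1 = 21.
Year 1: $79,800 × 6/21 = $22,800. Book value $60,500.
Year 2: $79,800 × 5/21 = $19,000. Book value $41,500.
Year 3: $79,800 × 4/21 = $15,200. Book value $26,300.
Year 4: $79,800 × 3/21 = $11,400. Book value $14,900.
Year 5: $79,800 × 2/21 = $7,600. Book value $7,300.
Year 6: $79,800 × 1/21 = $3,800. Book value $3,500.

$3,800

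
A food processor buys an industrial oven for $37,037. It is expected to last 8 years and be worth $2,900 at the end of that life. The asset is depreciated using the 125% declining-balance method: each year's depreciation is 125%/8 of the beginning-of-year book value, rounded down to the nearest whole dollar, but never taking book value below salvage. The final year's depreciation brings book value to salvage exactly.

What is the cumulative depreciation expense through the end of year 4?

Depreciable base = $37,037 − $2,900 = $34,137.
Year 1: ⌊$37,037 × 125%/8⌋ = $5,787. Book value $31,250.
Year 2: ⌊$31,250 × 125%/8⌋ = $4,882. Book value $26,368.
Year 3: ⌊$26,368 × 125%/8⌋ = $4,120. Book value $22,248.
Year 4: ⌊$22,248 × 125%/8⌋ = $3,476. Book value $18,772.
Accumulated through year 4 = $37,037 − $18,772 = $18,265.

$18,265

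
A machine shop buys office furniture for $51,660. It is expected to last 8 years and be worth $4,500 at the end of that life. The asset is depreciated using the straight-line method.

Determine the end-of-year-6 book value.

$16,290

Depreciable base = $51,660 − $4,500 = $47,160.
Annual expense = $47,160 / 8 = $5,895.
End of year 1: book value $45,765.
End of year 2: book value $39,870.
End of year 3: book value $33,975.
End of year 4: book value $28,080.
End of year 5: book value $22,185.
End of year 6: book value $16,290.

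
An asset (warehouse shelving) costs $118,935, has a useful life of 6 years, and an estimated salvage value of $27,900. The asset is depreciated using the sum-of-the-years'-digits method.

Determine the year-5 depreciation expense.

Depreciable base = $118,935 − $27,900 = $91,035.
Sum of the years' digits = 6+5+4+3+2+1 = 21.
Year 1: $91,035 × 6/21 = $26,010. Book value $92,925.
Year 2: $91,035 × 5/21 = $21,675. Book value $71,250.
Year 3: $91,035 × 4/21 = $17,340. Book value $53,910.
Year 4: $91,035 × 3/21 = $13,005. Book value $40,905.
Year 5: $91,035 × 2/21 = $8,670. Book value $32,235.

$8,670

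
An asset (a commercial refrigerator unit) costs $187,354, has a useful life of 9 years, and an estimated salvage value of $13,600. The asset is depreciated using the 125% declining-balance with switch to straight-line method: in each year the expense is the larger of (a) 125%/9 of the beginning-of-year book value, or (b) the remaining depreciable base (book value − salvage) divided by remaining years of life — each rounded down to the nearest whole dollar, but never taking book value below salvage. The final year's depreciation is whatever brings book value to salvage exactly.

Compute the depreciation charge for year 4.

Depreciable base = $187,354 − $13,600 = $173,754.
Year 1: DB = ⌊$187,354 × 125%/9⌋ = $26,021; SL = ⌊$173,754/9⌋ = $19,306 → take DB $26,021. Book value $161,333.
Year 2: DB = ⌊$161,333 × 125%/9⌋ = $22,407; SL = ⌊$147,733/8⌋ = $18,466 → take DB $22,407. Book value $138,926.
Year 3: DB = ⌊$138,926 × 125%/9⌋ = $19,295; SL = ⌊$125,326/7⌋ = $17,903 → take DB $19,295. Book value $119,631.
Year 4: DB = ⌊$119,631 × 125%/9⌋ = $16,615; SL = ⌊$106,031/6⌋ = $17,671 → take SL $17,671. Book value $101,960.

$17,671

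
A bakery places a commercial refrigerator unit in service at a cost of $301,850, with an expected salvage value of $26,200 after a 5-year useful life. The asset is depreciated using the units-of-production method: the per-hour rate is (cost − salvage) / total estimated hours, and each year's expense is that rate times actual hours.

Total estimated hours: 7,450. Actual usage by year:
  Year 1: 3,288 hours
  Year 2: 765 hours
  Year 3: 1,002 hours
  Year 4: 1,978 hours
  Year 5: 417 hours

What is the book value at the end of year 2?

Depreciable base = $301,850 − $26,200 = $275,650.
Rate = $275,650 / 7,450 hours = $37 per hour.
Year 1: 3,288 × $37 = $121,656. Book value $180,194.
Year 2: 765 × $37 = $28,305. Book value $151,889.

$151,889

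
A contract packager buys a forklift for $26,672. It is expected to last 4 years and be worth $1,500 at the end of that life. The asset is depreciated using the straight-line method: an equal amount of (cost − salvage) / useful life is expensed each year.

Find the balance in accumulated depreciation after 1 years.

$6,293

Depreciable base = $26,672 − $1,500 = $25,172.
Annual expense = $25,172 / 4 = $6,293.
End of year 1: book value $20,379.
Accumulated through year 1 = $26,672 − $20,379 = $6,293.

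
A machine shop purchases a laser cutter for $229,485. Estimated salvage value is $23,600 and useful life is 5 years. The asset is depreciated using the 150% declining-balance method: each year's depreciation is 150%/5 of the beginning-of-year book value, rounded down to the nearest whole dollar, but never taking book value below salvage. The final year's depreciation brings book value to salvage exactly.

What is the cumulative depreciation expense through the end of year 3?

Depreciable base = $229,485 − $23,600 = $205,885.
Year 1: ⌊$229,485 × 150%/5⌋ = $68,845. Book value $160,640.
Year 2: ⌊$160,640 × 150%/5⌋ = $48,192. Book value $112,448.
Year 3: ⌊$112,448 × 150%/5⌋ = $33,734. Book value $78,714.
Accumulated through year 3 = $229,485 − $78,714 = $150,771.

$150,771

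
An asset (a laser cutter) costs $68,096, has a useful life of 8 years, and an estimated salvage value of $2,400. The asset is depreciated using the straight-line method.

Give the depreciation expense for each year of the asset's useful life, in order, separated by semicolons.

$8,212; $8,212; $8,212; $8,212; $8,212; $8,212; $8,212; $8,212

Depreciable base = $68,096 − $2,400 = $65,696.
Annual expense = $65,696 / 8 = $8,212.
End of year 1: book value $59,884.
End of year 2: book value $51,672.
End of year 3: book value $43,460.
End of year 4: book value $35,248.
End of year 5: book value $27,036.
End of year 6: book value $18,824.
End of year 7: book value $10,612.
End of year 8: book value $2,400.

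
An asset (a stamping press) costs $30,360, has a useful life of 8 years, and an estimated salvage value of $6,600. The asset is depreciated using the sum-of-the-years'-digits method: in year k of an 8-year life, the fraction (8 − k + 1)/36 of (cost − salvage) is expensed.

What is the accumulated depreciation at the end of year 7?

$23,100

Depreciable base = $30,360 − $6,600 = $23,760.
Sum of the years' digits = 8+7+6+5+4+3+2+1 = 36.
Year 1: $23,760 × 8/36 = $5,280. Book value $25,080.
Year 2: $23,760 × 7/36 = $4,620. Book value $20,460.
Year 3: $23,760 × 6/36 = $3,960. Book value $16,500.
Year 4: $23,760 × 5/36 = $3,300. Book value $13,200.
Year 5: $23,760 × 4/36 = $2,640. Book value $10,560.
Year 6: $23,760 × 3/36 = $1,980. Book value $8,580.
Year 7: $23,760 × 2/36 = $1,320. Book value $7,260.
Accumulated through year 7 = $30,360 − $7,260 = $23,100.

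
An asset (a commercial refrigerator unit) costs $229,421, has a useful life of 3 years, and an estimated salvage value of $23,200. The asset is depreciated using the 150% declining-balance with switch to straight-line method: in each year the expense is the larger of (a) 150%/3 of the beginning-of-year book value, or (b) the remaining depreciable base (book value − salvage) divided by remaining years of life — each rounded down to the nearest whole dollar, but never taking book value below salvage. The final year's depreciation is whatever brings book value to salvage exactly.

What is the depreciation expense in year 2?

Depreciable base = $229,421 − $23,200 = $206,221.
Year 1: DB = ⌊$229,421 × 150%/3⌋ = $114,710; SL = ⌊$206,221/3⌋ = $68,740 → take DB $114,710. Book value $114,711.
Year 2: DB = ⌊$114,711 × 150%/3⌋ = $57,355; SL = ⌊$91,511/2⌋ = $45,755 → take DB $57,355. Book value $57,356.

$57,355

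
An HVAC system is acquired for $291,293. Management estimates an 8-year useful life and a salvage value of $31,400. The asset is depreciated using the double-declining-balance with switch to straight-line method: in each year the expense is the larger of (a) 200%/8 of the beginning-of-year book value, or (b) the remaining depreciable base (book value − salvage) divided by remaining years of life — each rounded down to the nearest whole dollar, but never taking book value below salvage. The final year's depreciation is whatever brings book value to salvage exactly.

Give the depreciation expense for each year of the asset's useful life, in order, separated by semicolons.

Depreciable base = $291,293 − $31,400 = $259,893.
Year 1: DB = ⌊$291,293 × 200%/8⌋ = $72,823; SL = ⌊$259,893/8⌋ = $32,486 → take DB $72,823. Book value $218,470.
Year 2: DB = ⌊$218,470 × 200%/8⌋ = $54,617; SL = ⌊$187,070/7⌋ = $26,724 → take DB $54,617. Book value $163,853.
Year 3: DB = ⌊$163,853 × 200%/8⌋ = $40,963; SL = ⌊$132,453/6⌋ = $22,075 → take DB $40,963. Book value $122,890.
Year 4: DB = ⌊$122,890 × 200%/8⌋ = $30,722; SL = ⌊$91,490/5⌋ = $18,298 → take DB $30,722. Book value $92,168.
Year 5: DB = ⌊$92,168 × 200%/8⌋ = $23,042; SL = ⌊$60,768/4⌋ = $15,192 → take DB $23,042. Book value $69,126.
Year 6: DB = ⌊$69,126 × 200%/8⌋ = $17,281; SL = ⌊$37,726/3⌋ = $12,575 → take DB $17,281. Book value $51,845.
Year 7: DB = ⌊$51,845 × 200%/8⌋ = $12,961; SL = ⌊$20,445/2⌋ = $10,222 → take DB $12,961. Book value $38,884.
Year 8 (final): $38,884 − $31,400 = $7,484. Book value $31,400.

$72,823; $54,617; $40,963; $30,722; $23,042; $17,281; $12,961; $7,484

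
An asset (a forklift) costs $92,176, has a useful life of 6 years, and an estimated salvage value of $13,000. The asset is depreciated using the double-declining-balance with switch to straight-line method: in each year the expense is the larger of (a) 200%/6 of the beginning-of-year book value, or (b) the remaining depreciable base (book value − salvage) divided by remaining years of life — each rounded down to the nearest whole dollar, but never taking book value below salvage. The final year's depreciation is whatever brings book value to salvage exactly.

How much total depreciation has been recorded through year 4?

Depreciable base = $92,176 − $13,000 = $79,176.
Year 1: DB = ⌊$92,176 × 200%/6⌋ = $30,725; SL = ⌊$79,176/6⌋ = $13,196 → take DB $30,725. Book value $61,451.
Year 2: DB = ⌊$61,451 × 200%/6⌋ = $20,483; SL = ⌊$48,451/5⌋ = $9,690 → take DB $20,483. Book value $40,968.
Year 3: DB = ⌊$40,968 × 200%/6⌋ = $13,656; SL = ⌊$27,968/4⌋ = $6,992 → take DB $13,656. Book value $27,312.
Year 4: DB = ⌊$27,312 × 200%/6⌋ = $9,104; SL = ⌊$14,312/3⌋ = $4,770 → take DB $9,104. Book value $18,208.
Accumulated through year 4 = $92,176 − $18,208 = $73,968.

$73,968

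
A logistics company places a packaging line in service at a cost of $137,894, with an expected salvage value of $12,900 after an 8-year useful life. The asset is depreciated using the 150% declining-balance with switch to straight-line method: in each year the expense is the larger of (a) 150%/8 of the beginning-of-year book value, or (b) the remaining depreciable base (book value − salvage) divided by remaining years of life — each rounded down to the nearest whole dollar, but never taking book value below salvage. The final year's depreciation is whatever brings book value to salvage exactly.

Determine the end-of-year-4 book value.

Depreciable base = $137,894 − $12,900 = $124,994.
Year 1: DB = ⌊$137,894 × 150%/8⌋ = $25,855; SL = ⌊$124,994/8⌋ = $15,624 → take DB $25,855. Book value $112,039.
Year 2: DB = ⌊$112,039 × 150%/8⌋ = $21,007; SL = ⌊$99,139/7⌋ = $14,162 → take DB $21,007. Book value $91,032.
Year 3: DB = ⌊$91,032 × 150%/8⌋ = $17,068; SL = ⌊$78,132/6⌋ = $13,022 → take DB $17,068. Book value $73,964.
Year 4: DB = ⌊$73,964 × 150%/8⌋ = $13,868; SL = ⌊$61,064/5⌋ = $12,212 → take DB $13,868. Book value $60,096.

$60,096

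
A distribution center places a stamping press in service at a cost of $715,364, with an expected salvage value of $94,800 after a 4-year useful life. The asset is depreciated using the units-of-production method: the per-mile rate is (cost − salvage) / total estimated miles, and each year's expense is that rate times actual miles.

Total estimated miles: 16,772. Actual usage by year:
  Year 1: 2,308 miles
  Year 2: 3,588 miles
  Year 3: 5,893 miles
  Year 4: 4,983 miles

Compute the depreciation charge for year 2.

$132,756

Depreciable base = $715,364 − $94,800 = $620,564.
Rate = $620,564 / 16,772 miles = $37 per mile.
Year 1: 2,308 × $37 = $85,396. Book value $629,968.
Year 2: 3,588 × $37 = $132,756. Book value $497,212.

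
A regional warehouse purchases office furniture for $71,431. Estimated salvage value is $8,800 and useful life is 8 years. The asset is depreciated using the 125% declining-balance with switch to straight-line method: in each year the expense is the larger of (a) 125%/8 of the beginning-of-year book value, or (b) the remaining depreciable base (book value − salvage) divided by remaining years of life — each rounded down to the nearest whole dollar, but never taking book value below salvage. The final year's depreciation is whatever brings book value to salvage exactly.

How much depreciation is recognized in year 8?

Depreciable base = $71,431 − $8,800 = $62,631.
Year 1: DB = ⌊$71,431 × 125%/8⌋ = $11,161; SL = ⌊$62,631/8⌋ = $7,828 → take DB $11,161. Book value $60,270.
Year 2: DB = ⌊$60,270 × 125%/8⌋ = $9,417; SL = ⌊$51,470/7⌋ = $7,352 → take DB $9,417. Book value $50,853.
Year 3: DB = ⌊$50,853 × 125%/8⌋ = $7,945; SL = ⌊$42,053/6⌋ = $7,008 → take DB $7,945. Book value $42,908.
Year 4: DB = ⌊$42,908 × 125%/8⌋ = $6,704; SL = ⌊$34,108/5⌋ = $6,821 → take SL $6,821. Book value $36,087.
Year 5: DB = ⌊$36,087 × 125%/8⌋ = $5,638; SL = ⌊$27,287/4⌋ = $6,821 → take SL $6,821. Book value $29,266.
Year 6: DB = ⌊$29,266 × 125%/8⌋ = $4,572; SL = ⌊$20,466/3⌋ = $6,822 → take SL $6,822. Book value $22,444.
Year 7: DB = ⌊$22,444 × 125%/8⌋ = $3,506; SL = ⌊$13,644/2⌋ = $6,822 → take SL $6,822. Book value $15,622.
Year 8 (final): $15,622 − $8,800 = $6,822. Book value $8,800.

$6,822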